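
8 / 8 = 1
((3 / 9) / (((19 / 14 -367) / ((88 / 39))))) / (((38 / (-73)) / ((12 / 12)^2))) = 44968 / 11379537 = 0.00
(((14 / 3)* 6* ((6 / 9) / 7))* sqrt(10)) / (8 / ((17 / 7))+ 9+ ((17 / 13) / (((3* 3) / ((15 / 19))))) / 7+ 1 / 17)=235144* sqrt(10) / 1090715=0.68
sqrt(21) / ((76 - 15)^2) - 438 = -438.00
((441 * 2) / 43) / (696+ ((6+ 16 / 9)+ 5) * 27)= 294 / 14921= 0.02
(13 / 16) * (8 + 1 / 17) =1781 / 272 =6.55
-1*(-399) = 399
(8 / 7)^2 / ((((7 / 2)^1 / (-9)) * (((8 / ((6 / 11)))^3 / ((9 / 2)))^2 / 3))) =-1594323 / 77778614144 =-0.00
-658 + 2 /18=-5921 /9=-657.89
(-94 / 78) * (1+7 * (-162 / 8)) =26461 / 156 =169.62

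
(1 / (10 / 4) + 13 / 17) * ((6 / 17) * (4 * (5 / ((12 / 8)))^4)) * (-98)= -17248000 / 867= -19893.89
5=5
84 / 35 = 12 / 5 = 2.40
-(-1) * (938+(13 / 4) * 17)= 3973 / 4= 993.25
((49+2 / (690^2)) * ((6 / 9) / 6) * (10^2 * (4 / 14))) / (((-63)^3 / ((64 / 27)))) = -2986099456 / 2024995877667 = -0.00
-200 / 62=-100 / 31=-3.23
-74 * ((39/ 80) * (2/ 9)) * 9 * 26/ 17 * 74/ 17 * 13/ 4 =-9023079/ 5780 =-1561.09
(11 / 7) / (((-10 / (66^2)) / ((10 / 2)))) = -3422.57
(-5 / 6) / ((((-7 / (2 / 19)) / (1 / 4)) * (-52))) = -5 / 82992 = -0.00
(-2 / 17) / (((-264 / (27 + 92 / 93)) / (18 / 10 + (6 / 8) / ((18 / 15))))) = 252491 / 8347680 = 0.03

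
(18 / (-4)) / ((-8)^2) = -9 / 128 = -0.07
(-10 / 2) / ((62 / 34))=-85 / 31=-2.74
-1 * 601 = -601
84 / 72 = 1.17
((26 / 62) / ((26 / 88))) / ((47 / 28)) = 1232 / 1457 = 0.85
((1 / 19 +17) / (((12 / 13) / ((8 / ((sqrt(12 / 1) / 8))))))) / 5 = 3744 * sqrt(3) / 95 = 68.26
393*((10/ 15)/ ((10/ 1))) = 131/ 5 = 26.20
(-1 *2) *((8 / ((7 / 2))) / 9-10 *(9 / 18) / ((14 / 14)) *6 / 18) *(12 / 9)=712 / 189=3.77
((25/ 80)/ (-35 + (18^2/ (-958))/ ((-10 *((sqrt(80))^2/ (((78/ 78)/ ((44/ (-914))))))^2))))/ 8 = -289795000/ 259639403231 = -0.00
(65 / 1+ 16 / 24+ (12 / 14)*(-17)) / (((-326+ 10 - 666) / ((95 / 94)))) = -101935 / 1938468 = -0.05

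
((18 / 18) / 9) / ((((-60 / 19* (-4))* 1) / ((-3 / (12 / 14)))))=-133 / 4320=-0.03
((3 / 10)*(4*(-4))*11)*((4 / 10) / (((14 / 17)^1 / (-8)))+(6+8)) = -93456 / 175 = -534.03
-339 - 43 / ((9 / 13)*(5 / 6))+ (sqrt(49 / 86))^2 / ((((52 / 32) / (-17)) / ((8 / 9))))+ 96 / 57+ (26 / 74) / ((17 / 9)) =-125350042756 / 300627405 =-416.96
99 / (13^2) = 99 / 169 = 0.59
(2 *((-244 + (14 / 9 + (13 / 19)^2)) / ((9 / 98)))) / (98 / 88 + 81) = -64.18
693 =693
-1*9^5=-59049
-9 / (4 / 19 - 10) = 57 / 62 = 0.92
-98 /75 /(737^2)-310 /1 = -12628679348 /40737675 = -310.00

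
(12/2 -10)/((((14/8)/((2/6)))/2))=-32/21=-1.52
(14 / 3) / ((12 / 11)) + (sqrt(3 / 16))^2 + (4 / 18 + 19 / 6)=7.85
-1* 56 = -56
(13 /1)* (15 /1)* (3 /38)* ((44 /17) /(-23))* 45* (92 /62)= -1158300 /10013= -115.68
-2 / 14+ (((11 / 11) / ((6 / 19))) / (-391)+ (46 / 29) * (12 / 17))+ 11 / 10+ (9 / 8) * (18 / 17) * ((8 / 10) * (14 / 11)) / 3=32387723 / 13096545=2.47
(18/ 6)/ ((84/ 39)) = 39/ 28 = 1.39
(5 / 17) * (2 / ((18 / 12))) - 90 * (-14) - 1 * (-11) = 64841 / 51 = 1271.39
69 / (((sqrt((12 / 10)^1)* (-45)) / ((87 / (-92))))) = 1.32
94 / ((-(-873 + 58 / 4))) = 188 / 1717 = 0.11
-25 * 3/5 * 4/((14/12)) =-360/7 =-51.43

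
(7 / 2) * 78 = 273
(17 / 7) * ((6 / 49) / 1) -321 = -110001 / 343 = -320.70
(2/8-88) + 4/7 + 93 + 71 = 2151/28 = 76.82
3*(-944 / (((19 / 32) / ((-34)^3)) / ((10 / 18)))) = 5936476160 / 57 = 104148704.56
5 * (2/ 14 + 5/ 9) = 220/ 63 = 3.49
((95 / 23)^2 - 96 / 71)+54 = 2618177 / 37559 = 69.71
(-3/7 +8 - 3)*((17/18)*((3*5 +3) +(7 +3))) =1088/9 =120.89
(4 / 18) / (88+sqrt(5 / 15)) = 176 / 69693- 2*sqrt(3) / 209079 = 0.00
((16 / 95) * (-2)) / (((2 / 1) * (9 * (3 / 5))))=-16 / 513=-0.03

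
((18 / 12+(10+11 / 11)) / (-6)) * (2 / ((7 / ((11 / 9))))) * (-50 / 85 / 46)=1375 / 147798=0.01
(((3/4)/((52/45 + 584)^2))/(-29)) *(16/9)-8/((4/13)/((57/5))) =-7449959353143/25134815620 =-296.40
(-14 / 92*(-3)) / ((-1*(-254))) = 21 / 11684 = 0.00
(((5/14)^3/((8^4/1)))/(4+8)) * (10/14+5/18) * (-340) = -1328125/4248502272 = -0.00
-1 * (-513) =513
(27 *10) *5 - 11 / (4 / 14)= 1311.50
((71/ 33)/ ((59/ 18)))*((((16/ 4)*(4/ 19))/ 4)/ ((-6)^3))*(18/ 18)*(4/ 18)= -142/ 998811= -0.00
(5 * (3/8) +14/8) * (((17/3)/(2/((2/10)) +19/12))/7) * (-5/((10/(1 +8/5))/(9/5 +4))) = -185861/97300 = -1.91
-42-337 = -379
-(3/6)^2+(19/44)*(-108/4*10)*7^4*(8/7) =-14076731/44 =-319925.70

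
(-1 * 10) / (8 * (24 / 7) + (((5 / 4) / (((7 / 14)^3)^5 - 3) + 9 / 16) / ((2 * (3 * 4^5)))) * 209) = -135290093568 / 371148512285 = -0.36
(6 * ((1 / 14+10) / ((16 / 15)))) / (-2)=-6345 / 224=-28.33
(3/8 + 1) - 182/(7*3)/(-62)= 1127/744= 1.51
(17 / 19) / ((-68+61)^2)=0.02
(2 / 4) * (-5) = -5 / 2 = -2.50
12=12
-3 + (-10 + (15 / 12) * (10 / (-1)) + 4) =-43 / 2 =-21.50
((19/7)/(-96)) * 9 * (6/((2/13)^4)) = -4883931/1792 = -2725.41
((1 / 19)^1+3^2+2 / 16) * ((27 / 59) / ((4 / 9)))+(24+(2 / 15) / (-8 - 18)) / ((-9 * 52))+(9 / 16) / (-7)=53383509451 / 5728937760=9.32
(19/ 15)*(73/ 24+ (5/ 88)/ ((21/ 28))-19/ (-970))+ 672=1298274797/ 1920600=675.97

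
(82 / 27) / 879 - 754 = -17894600 / 23733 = -754.00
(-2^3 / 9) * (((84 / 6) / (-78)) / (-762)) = -28 / 133731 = -0.00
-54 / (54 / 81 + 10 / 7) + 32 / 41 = -22543 / 902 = -24.99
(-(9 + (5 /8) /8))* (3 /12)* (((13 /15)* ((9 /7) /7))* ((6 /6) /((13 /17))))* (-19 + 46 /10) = 38097 /5600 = 6.80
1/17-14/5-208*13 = -230073/85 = -2706.74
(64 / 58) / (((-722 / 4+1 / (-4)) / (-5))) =640 / 20967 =0.03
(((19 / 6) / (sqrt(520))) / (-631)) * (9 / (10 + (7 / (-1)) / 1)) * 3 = -57 * sqrt(130) / 328120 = -0.00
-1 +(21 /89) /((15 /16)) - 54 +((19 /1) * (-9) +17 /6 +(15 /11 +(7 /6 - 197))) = -2043098 /4895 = -417.38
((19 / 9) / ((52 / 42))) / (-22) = -133 / 1716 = -0.08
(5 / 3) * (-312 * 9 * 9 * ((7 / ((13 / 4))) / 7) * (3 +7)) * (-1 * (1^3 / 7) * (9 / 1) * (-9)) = -10497600 / 7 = -1499657.14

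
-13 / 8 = -1.62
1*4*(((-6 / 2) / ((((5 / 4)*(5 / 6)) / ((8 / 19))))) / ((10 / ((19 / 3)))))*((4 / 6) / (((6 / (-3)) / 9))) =1152 / 125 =9.22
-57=-57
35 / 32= 1.09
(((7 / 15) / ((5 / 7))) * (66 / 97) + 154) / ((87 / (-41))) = -15355648 / 210975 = -72.78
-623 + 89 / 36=-620.53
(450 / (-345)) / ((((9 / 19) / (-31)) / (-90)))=-176700 / 23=-7682.61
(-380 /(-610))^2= 1444 /3721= 0.39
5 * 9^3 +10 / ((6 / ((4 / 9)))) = 98435 / 27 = 3645.74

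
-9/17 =-0.53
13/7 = 1.86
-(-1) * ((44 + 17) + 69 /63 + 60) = 2564 /21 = 122.10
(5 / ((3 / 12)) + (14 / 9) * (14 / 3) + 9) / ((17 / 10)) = 9790 / 459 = 21.33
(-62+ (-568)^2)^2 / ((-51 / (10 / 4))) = -260115609610 / 51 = -5100306070.78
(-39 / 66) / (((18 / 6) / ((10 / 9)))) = -0.22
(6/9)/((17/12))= 0.47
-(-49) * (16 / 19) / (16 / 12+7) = 2352 / 475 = 4.95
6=6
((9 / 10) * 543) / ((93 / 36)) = 29322 / 155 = 189.17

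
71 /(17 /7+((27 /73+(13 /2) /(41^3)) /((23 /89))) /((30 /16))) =862680366345 /38785107581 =22.24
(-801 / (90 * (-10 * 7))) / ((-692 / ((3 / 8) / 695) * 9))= -89 / 8079792000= -0.00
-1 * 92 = -92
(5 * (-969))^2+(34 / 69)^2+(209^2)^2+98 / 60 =91958895340783 / 47610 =1931503787.88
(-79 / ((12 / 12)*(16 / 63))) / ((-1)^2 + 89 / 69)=-4347 / 32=-135.84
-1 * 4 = -4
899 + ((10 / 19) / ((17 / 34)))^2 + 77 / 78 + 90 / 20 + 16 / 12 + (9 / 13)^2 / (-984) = 54445481567 / 60032856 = 906.93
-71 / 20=-3.55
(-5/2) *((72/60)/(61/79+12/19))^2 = -40554018/22197245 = -1.83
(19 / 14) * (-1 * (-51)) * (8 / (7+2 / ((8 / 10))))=408 / 7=58.29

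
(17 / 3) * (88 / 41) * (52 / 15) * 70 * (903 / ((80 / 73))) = 1495658164 / 615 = 2431964.49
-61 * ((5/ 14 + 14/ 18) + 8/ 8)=-16409/ 126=-130.23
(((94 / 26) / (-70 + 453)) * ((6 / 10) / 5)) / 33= 47 / 1369225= 0.00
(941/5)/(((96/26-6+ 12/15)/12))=-73398/49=-1497.92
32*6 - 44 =148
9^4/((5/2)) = 13122/5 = 2624.40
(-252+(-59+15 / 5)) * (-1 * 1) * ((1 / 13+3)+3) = 24332 / 13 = 1871.69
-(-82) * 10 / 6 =410 / 3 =136.67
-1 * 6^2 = -36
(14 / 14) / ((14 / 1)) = 1 / 14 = 0.07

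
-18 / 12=-3 / 2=-1.50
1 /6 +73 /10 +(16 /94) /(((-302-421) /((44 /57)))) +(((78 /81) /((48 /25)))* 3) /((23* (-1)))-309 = -1612315001389 /5345890920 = -301.60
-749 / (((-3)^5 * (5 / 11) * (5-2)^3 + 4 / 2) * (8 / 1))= 8239 / 262264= 0.03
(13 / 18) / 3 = 13 / 54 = 0.24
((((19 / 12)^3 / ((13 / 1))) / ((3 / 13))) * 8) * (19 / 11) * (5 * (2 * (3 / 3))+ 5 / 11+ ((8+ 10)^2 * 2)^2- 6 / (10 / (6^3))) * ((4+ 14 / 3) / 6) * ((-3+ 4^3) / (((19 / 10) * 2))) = 125580857800229 / 705672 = 177959247.07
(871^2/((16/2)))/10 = 758641/80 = 9483.01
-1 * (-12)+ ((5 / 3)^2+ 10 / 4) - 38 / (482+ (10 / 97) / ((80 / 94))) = 57911201 / 3367134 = 17.20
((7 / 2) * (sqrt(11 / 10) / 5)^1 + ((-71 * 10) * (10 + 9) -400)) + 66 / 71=-13888.34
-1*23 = -23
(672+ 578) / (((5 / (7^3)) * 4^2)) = 42875 / 8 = 5359.38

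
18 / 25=0.72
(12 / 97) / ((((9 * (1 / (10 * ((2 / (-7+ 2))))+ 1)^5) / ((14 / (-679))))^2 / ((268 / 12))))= 1124073472 / 4365286666137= 0.00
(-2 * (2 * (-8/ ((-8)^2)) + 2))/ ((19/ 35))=-245/ 38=-6.45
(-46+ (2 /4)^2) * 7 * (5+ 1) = -3843 /2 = -1921.50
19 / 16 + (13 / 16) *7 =55 / 8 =6.88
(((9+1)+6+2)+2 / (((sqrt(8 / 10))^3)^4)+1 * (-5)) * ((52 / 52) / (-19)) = -42249 / 38912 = -1.09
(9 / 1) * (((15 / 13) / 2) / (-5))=-27 / 26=-1.04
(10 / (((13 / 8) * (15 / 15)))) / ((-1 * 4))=-20 / 13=-1.54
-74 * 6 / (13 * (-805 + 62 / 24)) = 0.04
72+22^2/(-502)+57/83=1494197/20833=71.72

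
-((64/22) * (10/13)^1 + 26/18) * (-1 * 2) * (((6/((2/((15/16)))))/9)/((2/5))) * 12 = 118475/1716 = 69.04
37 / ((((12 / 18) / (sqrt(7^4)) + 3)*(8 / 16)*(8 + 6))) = 777 / 443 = 1.75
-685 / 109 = -6.28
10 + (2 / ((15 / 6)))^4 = 6506 / 625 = 10.41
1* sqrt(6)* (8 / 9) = 8* sqrt(6) / 9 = 2.18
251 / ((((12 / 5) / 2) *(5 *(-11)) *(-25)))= 251 / 1650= 0.15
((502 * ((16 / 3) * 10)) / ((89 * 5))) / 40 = 2008 / 1335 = 1.50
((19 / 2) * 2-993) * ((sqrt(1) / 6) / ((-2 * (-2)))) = -487 / 12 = -40.58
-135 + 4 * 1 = -131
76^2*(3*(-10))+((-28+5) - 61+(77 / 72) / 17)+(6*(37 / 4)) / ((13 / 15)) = -2757547987 / 15912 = -173299.90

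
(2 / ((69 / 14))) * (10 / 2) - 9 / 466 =64619 / 32154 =2.01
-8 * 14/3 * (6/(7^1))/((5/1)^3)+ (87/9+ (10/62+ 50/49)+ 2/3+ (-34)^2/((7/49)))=4615818926/569625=8103.26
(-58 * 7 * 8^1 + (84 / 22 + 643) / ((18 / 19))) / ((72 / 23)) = -11682137 / 14256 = -819.45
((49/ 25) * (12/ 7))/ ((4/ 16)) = 336/ 25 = 13.44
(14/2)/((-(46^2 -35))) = -7/2081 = -0.00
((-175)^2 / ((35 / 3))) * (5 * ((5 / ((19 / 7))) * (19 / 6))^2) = 5359375 / 12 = 446614.58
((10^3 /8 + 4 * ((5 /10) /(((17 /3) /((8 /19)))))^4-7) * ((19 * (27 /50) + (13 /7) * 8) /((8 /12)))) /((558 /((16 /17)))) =7.50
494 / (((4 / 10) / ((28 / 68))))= 8645 / 17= 508.53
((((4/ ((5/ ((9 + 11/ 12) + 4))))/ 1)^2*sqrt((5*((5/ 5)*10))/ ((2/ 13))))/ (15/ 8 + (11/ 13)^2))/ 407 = 37705928*sqrt(13)/ 64157445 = 2.12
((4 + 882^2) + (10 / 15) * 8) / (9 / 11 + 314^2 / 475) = 12194105000 / 3266493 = 3733.09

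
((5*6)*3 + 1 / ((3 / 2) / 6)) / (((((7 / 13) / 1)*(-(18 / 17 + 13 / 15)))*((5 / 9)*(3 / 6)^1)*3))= -373932 / 3437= -108.80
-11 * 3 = -33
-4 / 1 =-4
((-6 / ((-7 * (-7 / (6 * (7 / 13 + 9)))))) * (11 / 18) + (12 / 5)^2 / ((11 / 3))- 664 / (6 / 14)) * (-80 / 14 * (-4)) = -35475.31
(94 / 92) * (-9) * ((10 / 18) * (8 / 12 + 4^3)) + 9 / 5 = -328.56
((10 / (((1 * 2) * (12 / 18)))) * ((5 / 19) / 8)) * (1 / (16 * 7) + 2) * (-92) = -388125 / 8512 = -45.60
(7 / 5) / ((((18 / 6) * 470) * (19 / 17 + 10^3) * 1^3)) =119 / 119983950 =0.00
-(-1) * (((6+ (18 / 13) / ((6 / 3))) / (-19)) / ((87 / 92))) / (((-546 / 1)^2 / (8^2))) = -1472 / 18408663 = -0.00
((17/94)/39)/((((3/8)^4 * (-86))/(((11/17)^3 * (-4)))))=0.00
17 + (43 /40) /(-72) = 48917 /2880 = 16.99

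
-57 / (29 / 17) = -969 / 29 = -33.41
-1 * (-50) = 50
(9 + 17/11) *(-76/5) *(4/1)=-35264/55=-641.16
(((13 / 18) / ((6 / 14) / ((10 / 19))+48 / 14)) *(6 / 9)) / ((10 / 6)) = 182 / 2673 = 0.07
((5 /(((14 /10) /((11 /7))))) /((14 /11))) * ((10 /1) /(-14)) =-15125 /4802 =-3.15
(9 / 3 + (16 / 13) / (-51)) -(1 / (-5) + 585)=-1928747 / 3315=-581.82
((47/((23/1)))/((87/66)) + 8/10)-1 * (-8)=10.35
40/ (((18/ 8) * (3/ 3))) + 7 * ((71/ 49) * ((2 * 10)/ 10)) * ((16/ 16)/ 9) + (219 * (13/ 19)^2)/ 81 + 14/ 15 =7583927/ 341145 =22.23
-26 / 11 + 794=8708 / 11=791.64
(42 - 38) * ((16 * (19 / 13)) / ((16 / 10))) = 760 / 13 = 58.46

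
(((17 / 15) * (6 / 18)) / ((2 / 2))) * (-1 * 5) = -1.89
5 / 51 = 0.10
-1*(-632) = 632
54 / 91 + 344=31358 / 91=344.59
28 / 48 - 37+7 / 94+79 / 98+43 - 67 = -1645339 / 27636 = -59.54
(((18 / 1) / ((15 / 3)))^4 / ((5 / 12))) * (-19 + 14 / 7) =-6852.83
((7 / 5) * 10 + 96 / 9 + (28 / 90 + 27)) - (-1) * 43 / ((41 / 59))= 210064 / 1845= 113.86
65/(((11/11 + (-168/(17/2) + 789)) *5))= 221/13094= 0.02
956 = 956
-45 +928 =883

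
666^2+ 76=443632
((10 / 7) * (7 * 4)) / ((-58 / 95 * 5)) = -13.10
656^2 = 430336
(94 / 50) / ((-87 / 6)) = -94 / 725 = -0.13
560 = 560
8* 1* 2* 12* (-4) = -768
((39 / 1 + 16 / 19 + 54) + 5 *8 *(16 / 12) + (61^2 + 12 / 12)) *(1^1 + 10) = 2425973 / 57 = 42560.93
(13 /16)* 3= 39 /16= 2.44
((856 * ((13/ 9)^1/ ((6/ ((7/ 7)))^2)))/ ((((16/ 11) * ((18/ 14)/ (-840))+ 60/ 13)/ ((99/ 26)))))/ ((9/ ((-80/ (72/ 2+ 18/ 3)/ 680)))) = -0.01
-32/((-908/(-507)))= -4056/227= -17.87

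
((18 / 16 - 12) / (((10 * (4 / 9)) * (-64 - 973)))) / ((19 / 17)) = 783 / 370880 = 0.00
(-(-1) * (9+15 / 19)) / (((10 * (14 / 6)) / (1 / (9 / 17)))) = 527 / 665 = 0.79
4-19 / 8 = 13 / 8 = 1.62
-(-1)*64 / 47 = 64 / 47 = 1.36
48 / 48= 1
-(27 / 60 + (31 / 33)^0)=-29 / 20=-1.45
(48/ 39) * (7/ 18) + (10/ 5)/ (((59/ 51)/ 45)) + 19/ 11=6074831/ 75933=80.00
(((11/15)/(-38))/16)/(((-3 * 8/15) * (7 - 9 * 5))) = -11/554496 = -0.00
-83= -83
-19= -19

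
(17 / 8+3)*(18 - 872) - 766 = -20571 / 4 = -5142.75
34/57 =0.60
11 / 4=2.75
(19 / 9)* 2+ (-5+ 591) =5312 / 9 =590.22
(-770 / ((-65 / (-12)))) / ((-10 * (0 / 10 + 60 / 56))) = 4312 / 325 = 13.27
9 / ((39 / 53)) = 159 / 13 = 12.23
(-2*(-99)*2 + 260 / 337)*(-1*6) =-802272 / 337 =-2380.63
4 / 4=1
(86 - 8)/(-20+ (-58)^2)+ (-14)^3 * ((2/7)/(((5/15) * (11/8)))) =-2859993/1672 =-1710.52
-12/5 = -2.40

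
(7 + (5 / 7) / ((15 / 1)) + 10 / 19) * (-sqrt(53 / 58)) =-1511 * sqrt(3074) / 11571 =-7.24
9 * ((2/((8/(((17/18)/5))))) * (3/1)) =51/40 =1.28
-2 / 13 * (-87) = 174 / 13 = 13.38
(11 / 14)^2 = 121 / 196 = 0.62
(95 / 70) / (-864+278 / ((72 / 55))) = -342 / 164213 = -0.00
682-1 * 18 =664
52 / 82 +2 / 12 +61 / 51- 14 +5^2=54353 / 4182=13.00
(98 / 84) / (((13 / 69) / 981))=157941 / 26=6074.65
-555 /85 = -111 /17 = -6.53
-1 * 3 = -3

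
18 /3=6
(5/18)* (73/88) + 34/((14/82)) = 2210651/11088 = 199.37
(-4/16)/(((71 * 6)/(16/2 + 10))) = -3/284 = -0.01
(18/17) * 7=126/17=7.41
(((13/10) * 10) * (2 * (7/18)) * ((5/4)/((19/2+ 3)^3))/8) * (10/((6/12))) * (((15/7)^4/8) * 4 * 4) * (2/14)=0.10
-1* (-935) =935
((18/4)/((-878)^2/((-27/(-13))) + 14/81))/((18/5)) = 81/24051592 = 0.00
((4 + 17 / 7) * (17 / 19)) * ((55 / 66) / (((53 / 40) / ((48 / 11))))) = 1224000 / 77539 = 15.79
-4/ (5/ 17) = -68/ 5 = -13.60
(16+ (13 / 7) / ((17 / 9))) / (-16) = -2021 / 1904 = -1.06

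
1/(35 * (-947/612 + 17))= 612/330995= 0.00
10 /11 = 0.91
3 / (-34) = -3 / 34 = -0.09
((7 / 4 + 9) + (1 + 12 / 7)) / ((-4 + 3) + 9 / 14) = -377 / 10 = -37.70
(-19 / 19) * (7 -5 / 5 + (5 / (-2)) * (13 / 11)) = -67 / 22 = -3.05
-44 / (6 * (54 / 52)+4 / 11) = -6292 / 943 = -6.67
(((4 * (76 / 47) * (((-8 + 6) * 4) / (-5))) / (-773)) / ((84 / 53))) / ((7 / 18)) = -193344 / 8901095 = -0.02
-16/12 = -4/3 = -1.33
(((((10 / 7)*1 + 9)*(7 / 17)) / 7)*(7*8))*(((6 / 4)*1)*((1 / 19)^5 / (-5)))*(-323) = 876 / 651605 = 0.00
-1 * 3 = -3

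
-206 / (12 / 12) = -206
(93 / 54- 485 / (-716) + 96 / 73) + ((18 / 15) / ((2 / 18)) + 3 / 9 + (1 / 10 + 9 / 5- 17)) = -592723 / 2352060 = -0.25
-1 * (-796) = 796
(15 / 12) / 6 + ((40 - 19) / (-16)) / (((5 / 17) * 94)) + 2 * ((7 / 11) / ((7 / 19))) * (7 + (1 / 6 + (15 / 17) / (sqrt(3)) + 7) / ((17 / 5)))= 950 * sqrt(3) / 3179 + 44471381 / 1406240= 32.14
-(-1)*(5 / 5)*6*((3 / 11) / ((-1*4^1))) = -9 / 22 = -0.41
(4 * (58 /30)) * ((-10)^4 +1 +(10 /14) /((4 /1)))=8120957 /105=77342.45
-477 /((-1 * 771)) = 159 /257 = 0.62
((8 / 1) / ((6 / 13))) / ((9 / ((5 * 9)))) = 260 / 3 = 86.67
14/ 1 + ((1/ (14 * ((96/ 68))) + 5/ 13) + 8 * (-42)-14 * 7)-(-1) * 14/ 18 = -5487785/ 13104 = -418.79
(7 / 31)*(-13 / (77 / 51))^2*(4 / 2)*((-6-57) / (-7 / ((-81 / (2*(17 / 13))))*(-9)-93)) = 925732314 / 41707369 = 22.20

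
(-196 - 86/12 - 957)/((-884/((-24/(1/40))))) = -278440/221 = -1259.91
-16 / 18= -8 / 9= -0.89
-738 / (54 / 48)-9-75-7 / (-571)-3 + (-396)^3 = -35459030902 / 571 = -62099878.99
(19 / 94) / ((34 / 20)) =95 / 799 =0.12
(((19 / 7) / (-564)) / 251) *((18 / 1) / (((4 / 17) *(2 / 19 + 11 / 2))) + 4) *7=-23807 / 10051044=-0.00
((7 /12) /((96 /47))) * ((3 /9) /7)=47 /3456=0.01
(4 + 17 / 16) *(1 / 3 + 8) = 675 / 16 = 42.19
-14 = -14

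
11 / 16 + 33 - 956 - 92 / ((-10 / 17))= -61273 / 80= -765.91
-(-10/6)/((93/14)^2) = 980/25947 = 0.04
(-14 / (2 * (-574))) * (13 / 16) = 0.01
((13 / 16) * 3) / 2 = 39 / 32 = 1.22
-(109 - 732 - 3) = 626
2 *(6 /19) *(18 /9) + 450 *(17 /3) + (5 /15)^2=436285 /171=2551.37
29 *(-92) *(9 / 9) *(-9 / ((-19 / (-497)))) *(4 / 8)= 5966982 / 19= 314051.68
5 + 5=10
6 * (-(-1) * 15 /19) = 90 /19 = 4.74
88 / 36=2.44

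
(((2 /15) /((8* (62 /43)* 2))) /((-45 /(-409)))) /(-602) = -409 /4687200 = -0.00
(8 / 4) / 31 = 2 / 31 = 0.06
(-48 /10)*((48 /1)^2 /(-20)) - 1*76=11924 /25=476.96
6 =6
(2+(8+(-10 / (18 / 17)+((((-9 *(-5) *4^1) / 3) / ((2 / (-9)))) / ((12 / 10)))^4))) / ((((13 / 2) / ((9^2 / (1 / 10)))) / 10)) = 41518828134000 / 13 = 3193756010307.69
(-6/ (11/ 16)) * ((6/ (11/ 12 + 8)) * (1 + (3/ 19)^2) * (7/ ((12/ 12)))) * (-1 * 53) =948810240/ 424897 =2233.04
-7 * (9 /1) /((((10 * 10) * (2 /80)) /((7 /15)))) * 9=-2646 /25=-105.84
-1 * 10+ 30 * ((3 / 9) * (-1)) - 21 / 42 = -41 / 2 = -20.50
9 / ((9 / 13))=13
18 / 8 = 9 / 4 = 2.25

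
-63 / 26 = -2.42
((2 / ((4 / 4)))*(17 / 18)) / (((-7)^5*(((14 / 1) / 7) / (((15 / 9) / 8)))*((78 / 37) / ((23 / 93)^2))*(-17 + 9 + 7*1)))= 1663705 / 4898176684128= 0.00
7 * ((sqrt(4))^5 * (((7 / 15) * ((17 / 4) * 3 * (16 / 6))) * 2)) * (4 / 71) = 426496 / 1065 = 400.47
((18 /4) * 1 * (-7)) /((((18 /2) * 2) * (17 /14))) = -49 /34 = -1.44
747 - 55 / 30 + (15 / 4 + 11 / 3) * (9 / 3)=9209 / 12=767.42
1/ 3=0.33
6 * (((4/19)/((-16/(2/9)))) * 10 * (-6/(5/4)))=16/19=0.84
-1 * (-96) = 96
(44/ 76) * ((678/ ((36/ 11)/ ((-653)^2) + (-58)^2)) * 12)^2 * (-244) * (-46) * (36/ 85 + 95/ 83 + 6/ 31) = 66960.36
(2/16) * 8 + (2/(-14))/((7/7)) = 6/7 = 0.86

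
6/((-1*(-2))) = 3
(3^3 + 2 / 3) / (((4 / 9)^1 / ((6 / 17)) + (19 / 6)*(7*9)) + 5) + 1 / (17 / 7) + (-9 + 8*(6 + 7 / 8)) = 8791977 / 188887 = 46.55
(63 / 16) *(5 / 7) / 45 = 1 / 16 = 0.06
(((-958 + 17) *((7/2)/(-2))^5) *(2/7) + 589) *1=5001.78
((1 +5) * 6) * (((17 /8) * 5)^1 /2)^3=5527125 /1024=5397.58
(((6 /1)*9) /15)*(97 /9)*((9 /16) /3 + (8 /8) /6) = 1649 /120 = 13.74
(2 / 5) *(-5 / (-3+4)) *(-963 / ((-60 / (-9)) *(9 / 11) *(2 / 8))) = 7062 / 5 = 1412.40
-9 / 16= -0.56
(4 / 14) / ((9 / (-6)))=-4 / 21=-0.19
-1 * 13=-13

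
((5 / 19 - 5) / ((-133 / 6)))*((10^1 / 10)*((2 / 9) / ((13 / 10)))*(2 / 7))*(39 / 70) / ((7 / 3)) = 2160 / 866761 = 0.00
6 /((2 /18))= 54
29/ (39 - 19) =29/ 20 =1.45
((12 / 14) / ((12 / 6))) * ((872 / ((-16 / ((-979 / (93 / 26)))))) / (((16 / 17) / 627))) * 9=133079608233 / 3472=38329380.25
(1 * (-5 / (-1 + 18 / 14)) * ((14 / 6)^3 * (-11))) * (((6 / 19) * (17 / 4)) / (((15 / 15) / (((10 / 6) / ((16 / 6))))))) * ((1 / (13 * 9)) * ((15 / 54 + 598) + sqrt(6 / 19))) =11224675 * sqrt(114) / 12164256 + 120878525075 / 11524032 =10499.11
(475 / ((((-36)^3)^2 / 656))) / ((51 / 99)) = 214225 / 770943744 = 0.00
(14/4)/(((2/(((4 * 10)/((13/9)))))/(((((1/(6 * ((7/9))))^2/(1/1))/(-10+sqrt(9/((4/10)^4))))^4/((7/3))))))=0.00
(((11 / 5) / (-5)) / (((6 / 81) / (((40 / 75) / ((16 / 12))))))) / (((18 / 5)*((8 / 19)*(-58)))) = 627 / 23200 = 0.03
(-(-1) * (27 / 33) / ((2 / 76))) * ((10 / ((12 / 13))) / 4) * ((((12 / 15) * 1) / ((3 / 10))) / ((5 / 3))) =1482 / 11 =134.73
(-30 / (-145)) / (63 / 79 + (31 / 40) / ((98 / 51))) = 619360 / 3594637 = 0.17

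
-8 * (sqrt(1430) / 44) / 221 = -0.03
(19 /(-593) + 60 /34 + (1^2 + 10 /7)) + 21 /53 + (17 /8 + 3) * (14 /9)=1687019857 /134641836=12.53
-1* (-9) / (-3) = -3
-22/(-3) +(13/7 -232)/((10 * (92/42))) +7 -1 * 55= -70619/1380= -51.17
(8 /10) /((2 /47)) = 94 /5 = 18.80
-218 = -218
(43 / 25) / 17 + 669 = 284368 / 425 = 669.10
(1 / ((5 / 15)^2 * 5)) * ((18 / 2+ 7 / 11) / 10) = 477 / 275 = 1.73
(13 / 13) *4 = 4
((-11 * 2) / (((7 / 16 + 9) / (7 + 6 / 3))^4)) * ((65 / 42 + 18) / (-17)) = 1294388232192 / 61866386519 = 20.92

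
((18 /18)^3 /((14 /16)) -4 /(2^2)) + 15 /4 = 109 /28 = 3.89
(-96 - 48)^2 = 20736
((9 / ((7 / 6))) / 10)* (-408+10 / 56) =-308313 / 980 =-314.61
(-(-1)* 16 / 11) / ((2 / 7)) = 56 / 11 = 5.09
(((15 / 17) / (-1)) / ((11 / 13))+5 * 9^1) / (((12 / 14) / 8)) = 76720 / 187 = 410.27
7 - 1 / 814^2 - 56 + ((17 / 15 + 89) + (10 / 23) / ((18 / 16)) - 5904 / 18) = -196464353207 / 685786860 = -286.48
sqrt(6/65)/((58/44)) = 22* sqrt(390)/1885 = 0.23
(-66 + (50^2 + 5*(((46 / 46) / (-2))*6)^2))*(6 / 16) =7437 / 8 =929.62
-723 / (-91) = 723 / 91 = 7.95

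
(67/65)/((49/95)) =1273/637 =2.00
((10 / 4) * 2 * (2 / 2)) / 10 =1 / 2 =0.50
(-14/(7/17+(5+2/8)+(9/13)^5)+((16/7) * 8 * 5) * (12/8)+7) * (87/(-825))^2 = 122627478800721/77798610649375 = 1.58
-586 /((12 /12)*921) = -586 /921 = -0.64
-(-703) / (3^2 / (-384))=-89984 / 3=-29994.67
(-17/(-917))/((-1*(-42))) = 17/38514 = 0.00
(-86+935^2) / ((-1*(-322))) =124877 / 46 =2714.72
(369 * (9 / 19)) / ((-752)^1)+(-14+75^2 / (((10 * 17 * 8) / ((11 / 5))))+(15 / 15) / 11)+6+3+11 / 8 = 3562079 / 667964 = 5.33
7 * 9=63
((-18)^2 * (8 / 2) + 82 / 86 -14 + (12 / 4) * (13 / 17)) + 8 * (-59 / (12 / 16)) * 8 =-8222476 / 2193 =-3749.42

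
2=2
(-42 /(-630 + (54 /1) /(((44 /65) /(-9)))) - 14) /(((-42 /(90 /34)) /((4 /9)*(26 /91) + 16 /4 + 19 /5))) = 3518273 /504135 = 6.98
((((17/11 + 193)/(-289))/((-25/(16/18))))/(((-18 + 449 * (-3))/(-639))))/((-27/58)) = -14100032/585810225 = -0.02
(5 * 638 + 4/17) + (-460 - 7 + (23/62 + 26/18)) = 2725.05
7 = 7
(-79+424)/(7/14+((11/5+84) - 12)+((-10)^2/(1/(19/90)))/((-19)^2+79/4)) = 47289150/10246729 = 4.62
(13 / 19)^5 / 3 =371293 / 7428297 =0.05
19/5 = 3.80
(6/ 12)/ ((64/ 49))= 0.38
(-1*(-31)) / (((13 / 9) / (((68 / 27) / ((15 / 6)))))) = 4216 / 195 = 21.62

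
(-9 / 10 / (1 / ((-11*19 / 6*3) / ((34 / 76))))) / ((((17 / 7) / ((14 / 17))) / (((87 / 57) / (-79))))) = -2672901 / 1940635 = -1.38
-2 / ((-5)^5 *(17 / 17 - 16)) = -0.00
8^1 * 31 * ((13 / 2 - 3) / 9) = 868 / 9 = 96.44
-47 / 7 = -6.71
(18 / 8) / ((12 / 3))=9 / 16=0.56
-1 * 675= -675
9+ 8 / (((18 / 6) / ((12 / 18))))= 97 / 9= 10.78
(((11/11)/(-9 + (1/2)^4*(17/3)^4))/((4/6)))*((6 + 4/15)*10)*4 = 6.78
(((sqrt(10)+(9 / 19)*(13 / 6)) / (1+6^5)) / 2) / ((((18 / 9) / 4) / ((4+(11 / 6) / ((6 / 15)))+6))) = 325 / 168872+25*sqrt(10) / 13332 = 0.01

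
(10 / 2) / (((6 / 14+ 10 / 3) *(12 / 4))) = 35 / 79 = 0.44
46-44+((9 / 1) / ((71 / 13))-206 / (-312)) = 47717 / 11076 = 4.31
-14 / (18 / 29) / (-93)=0.24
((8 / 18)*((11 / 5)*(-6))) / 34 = -44 / 255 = -0.17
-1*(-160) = 160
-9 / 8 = -1.12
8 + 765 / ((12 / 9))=2327 / 4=581.75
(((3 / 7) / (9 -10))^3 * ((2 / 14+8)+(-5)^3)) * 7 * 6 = 132516 / 343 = 386.34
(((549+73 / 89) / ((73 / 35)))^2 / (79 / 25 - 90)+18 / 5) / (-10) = 79.66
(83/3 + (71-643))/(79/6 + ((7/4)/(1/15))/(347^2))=-786511588/19024937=-41.34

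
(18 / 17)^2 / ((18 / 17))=18 / 17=1.06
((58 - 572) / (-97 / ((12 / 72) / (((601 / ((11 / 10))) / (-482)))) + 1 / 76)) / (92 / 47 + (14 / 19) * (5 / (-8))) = -369911547808 / 710722229417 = -0.52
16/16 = 1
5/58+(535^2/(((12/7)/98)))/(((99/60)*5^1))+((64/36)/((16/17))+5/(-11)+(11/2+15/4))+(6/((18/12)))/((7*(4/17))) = 53145848417/26796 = 1983350.07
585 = 585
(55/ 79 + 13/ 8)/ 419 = 1467/ 264808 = 0.01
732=732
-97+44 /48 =-1153 /12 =-96.08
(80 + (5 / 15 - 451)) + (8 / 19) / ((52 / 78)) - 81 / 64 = -1354505 / 3648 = -371.30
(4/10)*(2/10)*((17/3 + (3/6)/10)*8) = 1372/375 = 3.66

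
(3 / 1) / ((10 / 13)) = 39 / 10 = 3.90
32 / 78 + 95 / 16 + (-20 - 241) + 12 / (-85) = -13514243 / 53040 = -254.79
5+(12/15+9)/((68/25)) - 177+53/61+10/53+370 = 44553689/219844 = 202.66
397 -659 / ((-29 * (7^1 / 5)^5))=195558366 / 487403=401.23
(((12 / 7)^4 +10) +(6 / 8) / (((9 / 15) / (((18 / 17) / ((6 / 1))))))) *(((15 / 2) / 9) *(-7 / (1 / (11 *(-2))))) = 169330865 / 69972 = 2419.98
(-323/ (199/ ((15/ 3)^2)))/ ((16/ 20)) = -40375/ 796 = -50.72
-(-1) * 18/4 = 9/2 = 4.50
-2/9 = -0.22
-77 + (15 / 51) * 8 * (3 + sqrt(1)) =-1149 / 17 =-67.59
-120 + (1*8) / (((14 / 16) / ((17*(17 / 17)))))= 248 / 7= 35.43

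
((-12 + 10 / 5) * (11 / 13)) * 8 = -880 / 13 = -67.69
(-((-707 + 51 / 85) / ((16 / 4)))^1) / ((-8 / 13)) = -11479 / 40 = -286.98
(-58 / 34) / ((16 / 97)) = -2813 / 272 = -10.34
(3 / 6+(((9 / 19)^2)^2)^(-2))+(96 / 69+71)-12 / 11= 10157613319397 / 21781640826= 466.34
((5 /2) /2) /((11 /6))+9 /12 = 63 /44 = 1.43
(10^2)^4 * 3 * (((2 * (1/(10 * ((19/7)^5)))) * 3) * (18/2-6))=9075780000000/2476099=3665354.25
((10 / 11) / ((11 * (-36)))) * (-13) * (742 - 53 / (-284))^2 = 2887860947465 / 175668768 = 16439.24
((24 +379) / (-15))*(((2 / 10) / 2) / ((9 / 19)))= -7657 / 1350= -5.67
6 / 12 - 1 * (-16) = 33 / 2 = 16.50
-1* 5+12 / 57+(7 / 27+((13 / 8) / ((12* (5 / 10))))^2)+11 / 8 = -404735 / 131328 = -3.08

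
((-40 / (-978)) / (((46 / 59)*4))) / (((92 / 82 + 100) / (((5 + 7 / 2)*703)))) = 144547345 / 186520248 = 0.77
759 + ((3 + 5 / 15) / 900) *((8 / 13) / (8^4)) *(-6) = 759.00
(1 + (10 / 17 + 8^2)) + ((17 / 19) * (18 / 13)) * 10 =327425 / 4199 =77.98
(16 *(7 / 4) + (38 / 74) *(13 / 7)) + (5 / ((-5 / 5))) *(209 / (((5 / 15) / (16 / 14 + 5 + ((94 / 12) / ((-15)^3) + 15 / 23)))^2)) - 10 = -3792425033219263937 / 8739589162500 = -433936.31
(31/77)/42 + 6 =19435/3234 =6.01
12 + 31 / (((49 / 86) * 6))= 3097 / 147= 21.07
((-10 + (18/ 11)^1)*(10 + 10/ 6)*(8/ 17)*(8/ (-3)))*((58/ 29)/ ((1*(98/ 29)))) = 853760/ 11781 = 72.47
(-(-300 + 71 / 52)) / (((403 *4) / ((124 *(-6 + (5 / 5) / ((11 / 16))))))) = -388225 / 3718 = -104.42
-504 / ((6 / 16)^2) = -3584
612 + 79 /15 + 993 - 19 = 23869 /15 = 1591.27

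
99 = 99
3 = 3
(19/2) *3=57/2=28.50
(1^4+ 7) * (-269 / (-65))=2152 / 65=33.11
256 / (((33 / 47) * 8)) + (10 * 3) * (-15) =-13346 / 33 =-404.42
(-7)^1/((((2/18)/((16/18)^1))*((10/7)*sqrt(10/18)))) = -588*sqrt(5)/25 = -52.59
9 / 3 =3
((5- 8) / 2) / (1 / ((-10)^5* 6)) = 900000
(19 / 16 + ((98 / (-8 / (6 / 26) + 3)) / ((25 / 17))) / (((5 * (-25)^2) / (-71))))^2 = 21518939814382609 / 14101562500000000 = 1.53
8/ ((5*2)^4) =1/ 1250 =0.00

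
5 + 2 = 7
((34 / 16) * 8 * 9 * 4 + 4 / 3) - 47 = 1699 / 3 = 566.33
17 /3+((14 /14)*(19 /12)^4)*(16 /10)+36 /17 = 3930497 /220320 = 17.84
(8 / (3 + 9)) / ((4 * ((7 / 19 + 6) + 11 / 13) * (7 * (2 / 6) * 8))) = 247 / 199584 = 0.00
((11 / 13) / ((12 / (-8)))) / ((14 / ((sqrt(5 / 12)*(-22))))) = 121*sqrt(15) / 819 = 0.57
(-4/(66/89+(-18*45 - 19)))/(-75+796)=356/53148515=0.00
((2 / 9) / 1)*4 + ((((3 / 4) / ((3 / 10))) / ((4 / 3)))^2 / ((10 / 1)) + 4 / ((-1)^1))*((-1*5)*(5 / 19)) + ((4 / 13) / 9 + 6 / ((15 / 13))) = 1726811 / 158080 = 10.92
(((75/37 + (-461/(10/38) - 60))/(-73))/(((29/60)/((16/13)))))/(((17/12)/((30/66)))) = 3856988160/190417799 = 20.26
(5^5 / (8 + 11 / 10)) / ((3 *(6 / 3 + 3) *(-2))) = -3125 / 273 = -11.45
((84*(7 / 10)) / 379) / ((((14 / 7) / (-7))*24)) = -343 / 15160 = -0.02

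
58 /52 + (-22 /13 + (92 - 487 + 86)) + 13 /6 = -11989 /39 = -307.41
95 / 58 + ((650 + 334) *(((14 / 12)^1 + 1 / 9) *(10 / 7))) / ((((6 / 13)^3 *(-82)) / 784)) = -820615745 / 4698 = -174673.42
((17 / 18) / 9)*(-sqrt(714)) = -17*sqrt(714) / 162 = -2.80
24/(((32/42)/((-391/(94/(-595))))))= 14656635/188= 77960.82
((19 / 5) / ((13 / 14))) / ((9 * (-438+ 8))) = -133 / 125775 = -0.00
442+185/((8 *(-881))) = 3115031/7048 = 441.97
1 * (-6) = -6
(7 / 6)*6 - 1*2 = 5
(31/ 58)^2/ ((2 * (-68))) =-961/ 457504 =-0.00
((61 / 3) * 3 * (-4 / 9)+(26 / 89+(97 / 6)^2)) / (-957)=-83497 / 340692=-0.25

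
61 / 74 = 0.82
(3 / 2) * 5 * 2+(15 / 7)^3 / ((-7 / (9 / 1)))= 2.35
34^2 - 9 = 1147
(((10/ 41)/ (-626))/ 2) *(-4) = 10/ 12833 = 0.00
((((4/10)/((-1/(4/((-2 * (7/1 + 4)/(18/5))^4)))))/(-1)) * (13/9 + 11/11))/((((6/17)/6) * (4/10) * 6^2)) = 2754/831875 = 0.00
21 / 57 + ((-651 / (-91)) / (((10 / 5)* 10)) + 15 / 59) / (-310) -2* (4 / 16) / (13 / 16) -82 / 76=-119977853 / 90352600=-1.33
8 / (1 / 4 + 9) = 32 / 37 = 0.86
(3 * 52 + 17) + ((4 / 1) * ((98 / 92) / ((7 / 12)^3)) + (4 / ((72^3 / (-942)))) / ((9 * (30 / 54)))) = 2434562563 / 12519360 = 194.46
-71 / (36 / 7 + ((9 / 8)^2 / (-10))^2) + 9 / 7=-1291874657 / 103540689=-12.48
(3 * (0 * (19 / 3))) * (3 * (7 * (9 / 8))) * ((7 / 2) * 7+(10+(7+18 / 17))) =0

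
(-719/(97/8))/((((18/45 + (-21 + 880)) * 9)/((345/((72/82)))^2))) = -79921253875/67523058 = -1183.61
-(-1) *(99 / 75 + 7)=208 / 25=8.32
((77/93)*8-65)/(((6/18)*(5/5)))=-5429/31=-175.13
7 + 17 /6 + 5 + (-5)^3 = -661 /6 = -110.17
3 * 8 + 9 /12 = 99 /4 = 24.75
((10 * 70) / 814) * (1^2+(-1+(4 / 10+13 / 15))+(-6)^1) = -4970 / 1221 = -4.07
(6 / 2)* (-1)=-3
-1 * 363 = -363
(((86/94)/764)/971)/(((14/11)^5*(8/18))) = 62326737/75008523401728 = 0.00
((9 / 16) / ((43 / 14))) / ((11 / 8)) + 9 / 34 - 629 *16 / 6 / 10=-40366327 / 241230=-167.34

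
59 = 59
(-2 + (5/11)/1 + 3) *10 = 160/11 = 14.55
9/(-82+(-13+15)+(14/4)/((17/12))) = -153/1318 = -0.12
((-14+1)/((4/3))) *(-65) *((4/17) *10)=25350/17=1491.18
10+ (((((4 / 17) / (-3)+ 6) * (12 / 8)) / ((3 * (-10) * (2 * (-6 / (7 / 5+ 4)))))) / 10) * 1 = 340453 / 34000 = 10.01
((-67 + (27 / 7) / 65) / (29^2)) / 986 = -15229 / 188648915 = -0.00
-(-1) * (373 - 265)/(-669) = -36/223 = -0.16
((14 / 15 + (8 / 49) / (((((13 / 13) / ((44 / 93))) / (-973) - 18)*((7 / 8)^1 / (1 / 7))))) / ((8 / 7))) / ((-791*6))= -615845543 / 3584629215720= -0.00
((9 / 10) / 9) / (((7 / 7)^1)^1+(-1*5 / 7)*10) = -7 / 430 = -0.02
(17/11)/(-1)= -17/11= -1.55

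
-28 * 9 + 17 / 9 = -2251 / 9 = -250.11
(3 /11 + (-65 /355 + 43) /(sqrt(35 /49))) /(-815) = -608*sqrt(35) /57865-3 /8965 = -0.06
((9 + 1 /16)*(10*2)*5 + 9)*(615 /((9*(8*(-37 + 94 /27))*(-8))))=1350909 /46336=29.15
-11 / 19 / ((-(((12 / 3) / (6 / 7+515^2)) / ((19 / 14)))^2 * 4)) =720400638998249 / 614656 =1172038732.23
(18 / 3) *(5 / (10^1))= 3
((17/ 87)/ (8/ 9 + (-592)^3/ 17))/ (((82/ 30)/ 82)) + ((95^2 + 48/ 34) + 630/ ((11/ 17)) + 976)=55572919058539117/ 5063108179844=10976.05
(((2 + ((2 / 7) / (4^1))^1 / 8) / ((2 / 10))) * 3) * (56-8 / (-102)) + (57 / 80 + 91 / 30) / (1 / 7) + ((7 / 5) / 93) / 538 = 1716.08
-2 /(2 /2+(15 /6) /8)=-32 /21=-1.52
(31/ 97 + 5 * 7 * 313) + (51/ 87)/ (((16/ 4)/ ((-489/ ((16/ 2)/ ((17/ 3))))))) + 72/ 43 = 42214621919/ 3870688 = 10906.23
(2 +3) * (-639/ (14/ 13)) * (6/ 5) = -24921/ 7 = -3560.14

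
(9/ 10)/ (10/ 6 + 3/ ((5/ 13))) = 27/ 284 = 0.10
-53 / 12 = -4.42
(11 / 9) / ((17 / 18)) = 22 / 17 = 1.29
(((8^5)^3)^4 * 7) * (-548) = -5878652894761549660662619196148586028361483272696297947136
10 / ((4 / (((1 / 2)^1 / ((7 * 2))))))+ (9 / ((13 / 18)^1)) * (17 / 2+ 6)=131609 / 728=180.78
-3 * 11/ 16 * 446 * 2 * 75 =-551925/ 4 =-137981.25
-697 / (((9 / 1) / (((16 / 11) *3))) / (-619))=209184.48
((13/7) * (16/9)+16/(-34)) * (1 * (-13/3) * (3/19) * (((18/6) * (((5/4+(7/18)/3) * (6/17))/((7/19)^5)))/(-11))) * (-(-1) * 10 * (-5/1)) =-19134328696600/10098166617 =-1894.83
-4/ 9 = -0.44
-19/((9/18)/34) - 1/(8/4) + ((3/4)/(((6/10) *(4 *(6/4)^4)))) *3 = -69785/54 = -1292.31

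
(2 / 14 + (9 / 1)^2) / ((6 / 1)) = 284 / 21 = 13.52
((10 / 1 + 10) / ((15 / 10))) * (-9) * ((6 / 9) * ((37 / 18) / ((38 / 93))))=-22940 / 57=-402.46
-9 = -9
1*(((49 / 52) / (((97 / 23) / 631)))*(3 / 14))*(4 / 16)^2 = 304773 / 161408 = 1.89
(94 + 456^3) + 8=94818918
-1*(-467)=467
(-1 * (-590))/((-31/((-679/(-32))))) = -200305/496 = -403.84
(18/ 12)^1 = 3/ 2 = 1.50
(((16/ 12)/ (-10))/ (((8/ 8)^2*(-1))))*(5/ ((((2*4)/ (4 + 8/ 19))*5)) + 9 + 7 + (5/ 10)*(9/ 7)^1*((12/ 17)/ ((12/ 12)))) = 2.27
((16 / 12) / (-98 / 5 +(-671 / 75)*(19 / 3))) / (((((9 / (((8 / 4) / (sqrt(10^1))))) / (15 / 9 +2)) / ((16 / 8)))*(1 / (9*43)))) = -18920*sqrt(10) / 17159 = -3.49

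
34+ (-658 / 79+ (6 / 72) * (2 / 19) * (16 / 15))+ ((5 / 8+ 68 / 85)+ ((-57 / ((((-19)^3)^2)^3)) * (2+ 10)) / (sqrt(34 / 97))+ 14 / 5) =16159597 / 540360 - 18 * sqrt(3298) / 93166576582341637160963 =29.91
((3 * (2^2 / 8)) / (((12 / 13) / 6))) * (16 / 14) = 78 / 7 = 11.14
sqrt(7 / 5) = sqrt(35) / 5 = 1.18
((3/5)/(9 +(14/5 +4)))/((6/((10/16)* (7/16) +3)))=419/20224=0.02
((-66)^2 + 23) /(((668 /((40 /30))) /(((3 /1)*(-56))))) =-245224 /167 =-1468.41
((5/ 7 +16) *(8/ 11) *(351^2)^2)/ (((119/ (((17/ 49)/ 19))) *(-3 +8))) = 14207063271336/ 2509045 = 5662338.97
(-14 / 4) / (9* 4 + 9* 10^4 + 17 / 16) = -8 / 205799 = -0.00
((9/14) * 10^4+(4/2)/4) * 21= 270021/2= 135010.50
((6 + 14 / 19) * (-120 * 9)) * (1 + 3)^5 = -141557760 / 19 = -7450408.42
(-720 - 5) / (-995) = 145 / 199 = 0.73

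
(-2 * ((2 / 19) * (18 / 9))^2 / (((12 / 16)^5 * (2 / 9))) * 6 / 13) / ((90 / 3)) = -16384 / 633555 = -0.03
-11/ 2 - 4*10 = -91/ 2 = -45.50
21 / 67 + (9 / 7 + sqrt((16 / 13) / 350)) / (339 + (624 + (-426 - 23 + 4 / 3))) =3 * sqrt(182) / 351715 + 229071 / 725074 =0.32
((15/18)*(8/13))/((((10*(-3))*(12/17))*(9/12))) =-34/1053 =-0.03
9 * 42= 378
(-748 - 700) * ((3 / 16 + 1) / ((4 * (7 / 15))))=-51585 / 56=-921.16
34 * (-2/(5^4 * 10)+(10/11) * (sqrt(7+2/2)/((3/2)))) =-34/3125+1360 * sqrt(2)/33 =58.27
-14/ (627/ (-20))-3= -1601/ 627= -2.55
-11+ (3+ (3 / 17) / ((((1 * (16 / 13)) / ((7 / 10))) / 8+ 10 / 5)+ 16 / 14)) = -13781 / 1734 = -7.95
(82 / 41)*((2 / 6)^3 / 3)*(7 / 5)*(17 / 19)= 238 / 7695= 0.03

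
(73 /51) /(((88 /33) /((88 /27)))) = 803 /459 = 1.75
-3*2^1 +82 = 76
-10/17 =-0.59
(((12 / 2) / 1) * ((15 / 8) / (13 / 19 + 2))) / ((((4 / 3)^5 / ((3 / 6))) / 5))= 346275 / 139264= 2.49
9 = 9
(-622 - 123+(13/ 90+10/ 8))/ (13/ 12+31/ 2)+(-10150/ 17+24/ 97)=-3158380871/ 4922265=-641.65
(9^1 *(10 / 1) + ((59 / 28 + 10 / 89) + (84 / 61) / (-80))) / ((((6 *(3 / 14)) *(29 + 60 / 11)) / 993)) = 63789657338 / 30863865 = 2066.81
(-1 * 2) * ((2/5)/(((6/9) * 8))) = -3/20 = -0.15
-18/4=-9/2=-4.50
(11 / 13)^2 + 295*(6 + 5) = 3245.72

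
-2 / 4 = -1 / 2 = -0.50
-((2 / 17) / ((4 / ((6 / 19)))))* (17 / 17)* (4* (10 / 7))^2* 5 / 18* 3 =-4000 / 15827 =-0.25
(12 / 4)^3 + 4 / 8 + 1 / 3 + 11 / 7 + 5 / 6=635 / 21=30.24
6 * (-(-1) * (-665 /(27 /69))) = -30590 /3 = -10196.67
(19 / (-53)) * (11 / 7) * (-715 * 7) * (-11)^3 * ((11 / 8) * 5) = -10939389175 / 424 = -25800446.17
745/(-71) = -745/71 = -10.49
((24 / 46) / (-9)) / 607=-4 / 41883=-0.00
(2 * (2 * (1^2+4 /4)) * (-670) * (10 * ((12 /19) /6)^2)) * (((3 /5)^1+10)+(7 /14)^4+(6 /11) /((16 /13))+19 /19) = -28550040 /3971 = -7189.63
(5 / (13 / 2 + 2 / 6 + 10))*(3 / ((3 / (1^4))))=0.30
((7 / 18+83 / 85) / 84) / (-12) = -2089 / 1542240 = -0.00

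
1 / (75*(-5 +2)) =-1 / 225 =-0.00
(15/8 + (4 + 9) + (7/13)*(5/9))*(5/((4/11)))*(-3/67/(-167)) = 781165/13963872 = 0.06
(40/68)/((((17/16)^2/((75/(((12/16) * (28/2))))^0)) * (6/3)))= 0.26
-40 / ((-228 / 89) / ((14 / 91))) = 1780 / 741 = 2.40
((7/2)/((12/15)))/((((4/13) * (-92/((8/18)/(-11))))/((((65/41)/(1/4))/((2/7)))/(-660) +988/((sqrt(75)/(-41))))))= -921557 * sqrt(3)/54648 - 41405/197169984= -29.21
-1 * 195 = -195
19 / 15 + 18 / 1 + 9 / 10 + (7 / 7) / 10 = 304 / 15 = 20.27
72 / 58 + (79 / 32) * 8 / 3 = 2723 / 348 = 7.82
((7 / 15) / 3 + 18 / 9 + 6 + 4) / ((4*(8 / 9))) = 547 / 160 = 3.42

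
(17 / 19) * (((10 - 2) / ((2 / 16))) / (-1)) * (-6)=6528 / 19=343.58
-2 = -2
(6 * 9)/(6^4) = 1/24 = 0.04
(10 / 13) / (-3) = -10 / 39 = -0.26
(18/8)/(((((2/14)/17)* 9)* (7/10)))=85/2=42.50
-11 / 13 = -0.85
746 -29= 717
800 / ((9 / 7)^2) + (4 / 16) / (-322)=50489519 / 104328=483.95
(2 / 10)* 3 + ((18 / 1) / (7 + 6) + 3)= 324 / 65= 4.98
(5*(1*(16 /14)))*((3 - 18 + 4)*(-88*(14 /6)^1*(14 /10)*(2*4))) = 433664 /3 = 144554.67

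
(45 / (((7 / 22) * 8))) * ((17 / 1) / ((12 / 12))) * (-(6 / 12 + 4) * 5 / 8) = -378675 / 448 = -845.26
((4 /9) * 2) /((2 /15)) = 20 /3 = 6.67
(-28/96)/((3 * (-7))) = 0.01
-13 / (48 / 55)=-715 / 48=-14.90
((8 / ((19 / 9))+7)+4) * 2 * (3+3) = 3372 / 19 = 177.47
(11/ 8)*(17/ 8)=187/ 64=2.92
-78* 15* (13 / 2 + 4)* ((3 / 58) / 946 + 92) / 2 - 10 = -62014045175 / 109736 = -565120.34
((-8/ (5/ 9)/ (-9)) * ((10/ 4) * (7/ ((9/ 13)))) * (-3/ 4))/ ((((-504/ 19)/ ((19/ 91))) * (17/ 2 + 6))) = 361/ 21924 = 0.02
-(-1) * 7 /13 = 7 /13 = 0.54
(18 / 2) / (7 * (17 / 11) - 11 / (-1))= 33 / 80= 0.41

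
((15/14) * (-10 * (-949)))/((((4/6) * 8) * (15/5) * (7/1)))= 90.78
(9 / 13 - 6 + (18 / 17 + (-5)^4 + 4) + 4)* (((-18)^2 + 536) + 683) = 214406022 / 221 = 970163.00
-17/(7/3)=-51/7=-7.29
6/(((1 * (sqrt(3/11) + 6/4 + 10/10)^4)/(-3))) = -3330388512/4784350561 + 400055040 * sqrt(33)/4784350561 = -0.22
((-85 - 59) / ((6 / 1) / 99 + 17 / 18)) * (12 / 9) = -38016 / 199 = -191.04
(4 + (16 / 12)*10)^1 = 17.33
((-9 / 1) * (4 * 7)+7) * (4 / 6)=-490 / 3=-163.33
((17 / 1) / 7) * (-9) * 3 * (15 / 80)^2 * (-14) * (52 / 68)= 3159 / 128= 24.68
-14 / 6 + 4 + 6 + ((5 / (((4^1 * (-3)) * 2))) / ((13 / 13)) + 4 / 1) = 275 / 24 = 11.46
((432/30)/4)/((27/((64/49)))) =128/735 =0.17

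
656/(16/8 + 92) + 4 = 10.98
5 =5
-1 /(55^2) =-0.00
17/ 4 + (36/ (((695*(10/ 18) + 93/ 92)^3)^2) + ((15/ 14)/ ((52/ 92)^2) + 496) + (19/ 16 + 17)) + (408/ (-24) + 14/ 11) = 506.06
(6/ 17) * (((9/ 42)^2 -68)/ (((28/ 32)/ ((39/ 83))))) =-6233292/ 483973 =-12.88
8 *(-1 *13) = -104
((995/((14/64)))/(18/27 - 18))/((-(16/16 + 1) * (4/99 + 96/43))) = 57.73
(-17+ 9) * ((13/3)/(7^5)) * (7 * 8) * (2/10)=-832/36015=-0.02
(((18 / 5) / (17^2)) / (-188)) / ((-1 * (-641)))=-9 / 87067030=-0.00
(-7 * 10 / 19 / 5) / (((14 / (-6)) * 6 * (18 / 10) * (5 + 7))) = 5 / 2052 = 0.00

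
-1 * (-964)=964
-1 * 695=-695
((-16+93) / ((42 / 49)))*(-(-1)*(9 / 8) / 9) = 539 / 48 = 11.23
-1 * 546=-546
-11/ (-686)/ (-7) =-11/ 4802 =-0.00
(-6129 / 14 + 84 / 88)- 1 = -33713 / 77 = -437.83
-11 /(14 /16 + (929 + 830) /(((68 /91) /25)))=-0.00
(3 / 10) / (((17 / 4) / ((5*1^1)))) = 6 / 17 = 0.35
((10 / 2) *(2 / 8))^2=1.56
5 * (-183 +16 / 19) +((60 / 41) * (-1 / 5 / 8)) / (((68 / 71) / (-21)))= -96407693 / 105944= -909.99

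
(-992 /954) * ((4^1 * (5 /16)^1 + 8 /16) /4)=-217 /477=-0.45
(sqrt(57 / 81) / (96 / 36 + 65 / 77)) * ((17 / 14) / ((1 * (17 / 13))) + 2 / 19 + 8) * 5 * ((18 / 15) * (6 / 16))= 79299 * sqrt(57) / 123272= 4.86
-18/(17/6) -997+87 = -15578/17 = -916.35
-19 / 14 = -1.36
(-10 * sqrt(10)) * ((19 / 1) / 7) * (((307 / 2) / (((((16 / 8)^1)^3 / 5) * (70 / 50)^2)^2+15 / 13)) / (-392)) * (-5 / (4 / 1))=-29620703125 * sqrt(10) / 24498508832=-3.82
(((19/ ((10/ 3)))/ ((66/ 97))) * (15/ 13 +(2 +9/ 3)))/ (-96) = -1843/ 3432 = -0.54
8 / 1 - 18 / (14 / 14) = -10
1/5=0.20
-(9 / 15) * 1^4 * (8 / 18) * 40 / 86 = -16 / 129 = -0.12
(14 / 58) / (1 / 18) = 126 / 29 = 4.34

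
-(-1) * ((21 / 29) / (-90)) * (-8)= 28 / 435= 0.06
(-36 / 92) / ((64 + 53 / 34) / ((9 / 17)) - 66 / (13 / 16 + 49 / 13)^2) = -49043286 / 15126335089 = -0.00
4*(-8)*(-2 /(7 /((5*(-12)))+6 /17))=65280 /241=270.87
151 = 151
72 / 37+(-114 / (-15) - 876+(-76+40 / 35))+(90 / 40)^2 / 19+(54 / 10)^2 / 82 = -75917752613 / 80704400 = -940.69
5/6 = 0.83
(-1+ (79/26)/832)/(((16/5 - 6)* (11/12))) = 46185/118976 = 0.39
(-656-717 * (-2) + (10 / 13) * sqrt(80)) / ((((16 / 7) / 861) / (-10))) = -11722515 / 4-150675 * sqrt(5) / 13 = -2956545.64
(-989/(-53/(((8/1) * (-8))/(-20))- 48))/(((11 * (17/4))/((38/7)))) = 1.78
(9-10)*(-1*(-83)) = -83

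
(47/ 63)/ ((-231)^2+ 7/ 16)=752/ 53788329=0.00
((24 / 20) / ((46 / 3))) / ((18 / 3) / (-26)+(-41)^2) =117 / 2512750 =0.00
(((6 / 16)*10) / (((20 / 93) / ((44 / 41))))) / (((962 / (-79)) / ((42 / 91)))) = -727353 / 1025492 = -0.71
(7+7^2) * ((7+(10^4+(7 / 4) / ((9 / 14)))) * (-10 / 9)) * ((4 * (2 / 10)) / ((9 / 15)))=-201796000 / 243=-830436.21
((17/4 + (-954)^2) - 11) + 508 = 3642469/4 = 910617.25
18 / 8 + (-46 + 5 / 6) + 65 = 22.08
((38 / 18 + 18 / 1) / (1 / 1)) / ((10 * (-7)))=-181 / 630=-0.29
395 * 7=2765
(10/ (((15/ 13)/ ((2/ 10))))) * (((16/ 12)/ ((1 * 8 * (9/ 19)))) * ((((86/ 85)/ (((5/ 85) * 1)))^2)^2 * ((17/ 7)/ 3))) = 229688726384/ 5315625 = 43210.11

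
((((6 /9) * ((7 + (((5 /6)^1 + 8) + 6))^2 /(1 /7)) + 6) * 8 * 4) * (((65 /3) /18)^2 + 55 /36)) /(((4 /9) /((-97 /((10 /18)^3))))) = -270439797.23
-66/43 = -1.53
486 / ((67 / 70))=34020 / 67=507.76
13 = 13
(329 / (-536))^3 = -35611289 / 153990656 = -0.23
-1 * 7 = -7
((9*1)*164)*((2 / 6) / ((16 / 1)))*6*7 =2583 / 2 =1291.50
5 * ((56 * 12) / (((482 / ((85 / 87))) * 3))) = 47600 / 20967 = 2.27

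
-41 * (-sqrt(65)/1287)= 41 * sqrt(65)/1287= 0.26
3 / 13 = 0.23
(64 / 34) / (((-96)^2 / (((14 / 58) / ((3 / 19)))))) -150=-63892667 / 425952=-150.00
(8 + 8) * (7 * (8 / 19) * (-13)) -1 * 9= -11819 / 19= -622.05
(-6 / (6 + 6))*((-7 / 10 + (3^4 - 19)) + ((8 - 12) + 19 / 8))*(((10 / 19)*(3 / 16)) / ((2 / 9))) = -64449 / 4864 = -13.25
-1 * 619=-619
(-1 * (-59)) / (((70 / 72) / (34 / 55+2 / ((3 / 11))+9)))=1980276 / 1925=1028.71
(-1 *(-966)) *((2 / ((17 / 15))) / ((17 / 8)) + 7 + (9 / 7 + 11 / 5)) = 15795894 / 1445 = 10931.41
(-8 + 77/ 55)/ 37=-33/ 185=-0.18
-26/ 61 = -0.43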